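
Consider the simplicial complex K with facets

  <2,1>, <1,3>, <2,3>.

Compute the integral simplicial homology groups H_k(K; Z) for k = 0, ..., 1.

H_0 = Z,  H_1 = Z.

K has 3 vertices, 3 edges.
rank ∂_0 = 0, rank ∂_1 = 2 ⇒ b_0 = 3 − 0 − 2 = 1; all invariant factors of ∂_1 are 1 so no torsion. So H_0 ≅ Z.
rank ∂_1 = 2, rank ∂_2 = 0 ⇒ b_1 = 3 − 2 − 0 = 1. So H_1 ≅ Z.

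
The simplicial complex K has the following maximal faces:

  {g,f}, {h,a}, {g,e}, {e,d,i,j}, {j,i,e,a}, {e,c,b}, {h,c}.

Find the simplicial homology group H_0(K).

H_0 = Z.

We work with the vertex ordering a < b < c < d < e < f < g < h < i < j. The simplices of K, each written with vertices in increasing order, are:

  0-simplices (10): a, b, c, d, e, f, g, h, i, j
  1-simplices (16): ae, ah, ai, aj, bc, be, ce, ch, de, di, dj, eg, ei, ej, fg, ij
  2-simplices (8): aei, aej, aij, bce, dei, dej, dij, eij
  3-simplices (2): aeij, deij

so the chain groups are C_0 ≅ Z^10, C_1 ≅ Z^16, C_2 ≅ Z^8, C_3 ≅ Z^2.

Boundary ∂_1: C_1 → C_0 sends each edge [p,q] (with p < q) to q − p.
The resulting 10×16 matrix has rank 9, and its Smith normal form has invariant factors (1,1,1,1,1,1,1,1,1).

∂_2: C_2 → C_1 acts by ∂[p,q,r] = [q,r] − [p,r] + [p,q]. For instance
  ∂dij = ij − dj + di,
  ∂aei = ei − ai + ae.
This gives a 16×8 integer matrix of rank 6; reducing to Smith normal form yields diagonal entries (1,1,1,1,1,1).

Boundary ∂_3: C_3 → C_2 sends each 3-simplex σ to the alternating sum Σ_i (−1)^i (σ with its i-th vertex removed). For instance
  ∂deij = eij − dij + dej − dei,
  ∂aeij = eij − aij + aej − aei.
The resulting 8×2 matrix has rank 2, and its Smith normal form has invariant factors (1,1).

Computing H_k = (kernel of ∂_k) / (image of ∂_{k+1}):

  H_0: rank C_0 − rank ∂_1 = 10 − 9 = 1, and the invariant factors of ∂_1 are all 1, so H_0 ≅ Z.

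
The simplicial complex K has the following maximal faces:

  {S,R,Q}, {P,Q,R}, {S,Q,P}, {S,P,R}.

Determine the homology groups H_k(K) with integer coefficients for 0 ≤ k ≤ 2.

We work with the vertex ordering P < Q < R < S. The simplices of K, each written with vertices in increasing order, are:

  0-simplices (4): P, Q, R, S
  1-simplices (6): PQ, PR, PS, QR, QS, RS
  2-simplices (4): PQR, PQS, PRS, QRS

so the chain groups are C_0 ≅ Z^4, C_1 ≅ Z^6, C_2 ≅ Z^4.

Boundary ∂_1: C_1 → C_0 is given by ∂[p,q] = [q] − [p].
The 4×6 boundary matrix has rank 3 and Smith normal form diag(1,1,1).

∂_2: C_2 → C_1 acts by ∂[p,q,r] = [q,r] − [p,r] + [p,q]. For instance
  ∂PQR = QR − PR + PQ,
  ∂QRS = RS − QS + QR.
The resulting 6×4 matrix has rank 3, and its Smith normal form has invariant factors (1,1,1).

Computing H_k = (kernel of ∂_k) / (image of ∂_{k+1}):

  H_0: rank C_0 − rank ∂_1 = 4 − 3 = 1, and the invariant factors of ∂_1 are all 1, so H_0 = Z.
  H_1: rank ker ∂_1 − rank ∂_2 = (6 − 3) − 3 = 0, and the invariant factors of ∂_2 are all 1, so H_1 = 0.
  H_2: rank ker ∂_2 − rank ∂_3 = (4 − 3) − 0 = 1, and there is no ∂_3, so H_2 = Z.

As a check, the Euler characteristic is 4 − 6 + 4 = 2, which agrees with 1 − 0 + 1 = 2.
(K is a triangulation of the 2-sphere S^2.)

H_0 ≅ Z,  H_1 = 0,  H_2 ≅ Z.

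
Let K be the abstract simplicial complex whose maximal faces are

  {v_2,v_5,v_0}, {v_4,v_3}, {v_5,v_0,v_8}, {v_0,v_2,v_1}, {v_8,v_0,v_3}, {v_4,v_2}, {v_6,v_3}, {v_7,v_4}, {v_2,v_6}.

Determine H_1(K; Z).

H_1 ≅ Z^2.

Order the vertices as v_0 < v_1 < v_2 < v_3 < v_4 < v_5 < v_6 < v_7 < v_8. Listing each simplex with vertices in this order, K has dimension 2 with simplices:

  0-simplices (9): [v_0], [v_1], [v_2], [v_3], [v_4], [v_5], [v_6], [v_7], [v_8]
  1-simplices (14): [v_0,v_1], [v_0,v_2], [v_0,v_3], [v_0,v_5], [v_0,v_8], [v_1,v_2], [v_2,v_4], [v_2,v_5], [v_2,v_6], [v_3,v_4], [v_3,v_6], [v_3,v_8], [v_4,v_7], [v_5,v_8]
  2-simplices (4): [v_0,v_1,v_2], [v_0,v_2,v_5], [v_0,v_3,v_8], [v_0,v_5,v_8]

Hence C_0 ≅ Z^9, C_1 ≅ Z^14, C_2 ≅ Z^4.

Boundary ∂_1: C_1 → C_0 maps an edge to its endpoints' difference, ∂[p,q] = q − p.
As a 9×14 matrix over Z this has rank 8, with invariant factors (1,1,1,1,1,1,1,1).

∂_2: C_2 → C_1 acts by ∂[p,q,r] = [q,r] − [p,r] + [p,q]. For instance
  ∂[v_0,v_3,v_8] = [v_3,v_8] − [v_0,v_8] + [v_0,v_3],
  ∂[v_0,v_1,v_2] = [v_1,v_2] − [v_0,v_2] + [v_0,v_1].
This gives a 14×4 integer matrix of rank 4; reducing to Smith normal form yields diagonal entries (1,1,1,1).

From H_k ≅ ker(∂_k) / im(∂_{k+1}) we obtain:

  H_1: rank ker ∂_1 − rank ∂_2 = (14 − 8) − 4 = 2, and the invariant factors of ∂_2 are all 1, so H_1 ≅ Z^2.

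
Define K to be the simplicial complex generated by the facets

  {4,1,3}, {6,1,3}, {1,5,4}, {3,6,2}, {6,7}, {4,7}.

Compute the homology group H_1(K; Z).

K has 7 vertices, 11 edges, 4 triangles.
rank ∂_1 = 6, rank ∂_2 = 4 ⇒ b_1 = 11 − 6 − 4 = 1; all invariant factors of ∂_2 are 1 so no torsion. So H_1 ≅ Z.

H_1 = Z.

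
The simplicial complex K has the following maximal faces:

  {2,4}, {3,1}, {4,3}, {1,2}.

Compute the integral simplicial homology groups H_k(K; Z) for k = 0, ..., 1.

Order the vertices as 1 < 2 < 3 < 4. Listing each simplex with vertices in this order, K has dimension 1 with simplices:

  0-simplices (4): [1], [2], [3], [4]
  1-simplices (4): [1,2], [1,3], [2,4], [3,4]

giving chain groups C_0 ≅ Z^4, C_1 ≅ Z^4.

∂_1: C_1 → C_0 maps an edge to its endpoints' difference, ∂[p,q] = q − p.
As a 4×4 matrix over Z this has rank 3, with invariant factors (1,1,1).

Now H_k = ker ∂_k / im ∂_{k+1}, so:

  H_0: rank C_0 − rank ∂_1 = 4 − 3 = 1, and the invariant factors of ∂_1 are all 1, so H_0 = Z.
  H_1: rank ker ∂_1 − rank ∂_2 = (4 − 3) − 0 = 1, and there is no ∂_2, so H_1 = Z.

H_0 ≅ Z,  H_1 ≅ Z.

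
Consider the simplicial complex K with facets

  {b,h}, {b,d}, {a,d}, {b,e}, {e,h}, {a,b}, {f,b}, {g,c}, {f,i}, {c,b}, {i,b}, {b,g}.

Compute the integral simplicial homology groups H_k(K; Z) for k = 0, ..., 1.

H_0 = Z,  H_1 = Z^4.

Order the vertices as a < b < c < d < e < f < g < h < i. Listing each simplex with vertices in this order, K has dimension 1 with simplices:

  0-simplices (9): a, b, c, d, e, f, g, h, i
  1-simplices (12): ab, ad, bc, bd, be, bf, bg, bh, bi, cg, eh, fi

giving chain groups C_0 ≅ Z^9, C_1 ≅ Z^12.

∂_1: C_1 → C_0 sends each edge [p,q] (with p < q) to q − p.
The 9×12 boundary matrix has rank 8 and Smith normal form diag(1,1,1,1,1,1,1,1).

From H_k ≅ ker(∂_k) / im(∂_{k+1}) we obtain:

  H_0: rank C_0 − rank ∂_1 = 9 − 8 = 1, and the invariant factors of ∂_1 are all 1, so H_0 = Z.
  H_1: rank ker ∂_1 − rank ∂_2 = (12 − 8) − 0 = 4, and there is no ∂_2, so H_1 = Z^4.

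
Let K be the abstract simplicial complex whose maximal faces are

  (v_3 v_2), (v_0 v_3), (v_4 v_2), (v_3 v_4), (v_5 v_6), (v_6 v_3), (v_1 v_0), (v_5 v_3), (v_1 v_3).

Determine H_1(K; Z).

H_1 ≅ Z^3.

Take the total order v_0 < v_1 < v_2 < v_3 < v_4 < v_5 < v_6 on the vertex set. Then K (dimension 1) consists of the simplices:

  0-simplices (7): [v_0], [v_1], [v_2], [v_3], [v_4], [v_5], [v_6]
  1-simplices (9): [v_0,v_1], [v_0,v_3], [v_1,v_3], [v_2,v_3], [v_2,v_4], [v_3,v_4], [v_3,v_5], [v_3,v_6], [v_5,v_6]

giving chain groups C_0 ≅ Z^7, C_1 ≅ Z^9.

The boundary map ∂_1: C_1 → C_0 is given by ∂[p,q] = [q] − [p].
The 7×9 boundary matrix has rank 6 and Smith normal form diag(1,1,1,1,1,1).

Computing H_k = (kernel of ∂_k) / (image of ∂_{k+1}):

  H_1: rank ker ∂_1 − rank ∂_2 = (9 − 6) − 0 = 3, and there is no ∂_2, so H_1 ≅ Z^3.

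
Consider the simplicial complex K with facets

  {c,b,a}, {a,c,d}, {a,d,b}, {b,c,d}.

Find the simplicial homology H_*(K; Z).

H_0 ≅ Z,  H_1 = 0,  H_2 ≅ Z.

Order the vertices as a < b < c < d. Listing each simplex with vertices in this order, K has dimension 2 with simplices:

  0-simplices (4): a, b, c, d
  1-simplices (6): ab, ac, ad, bc, bd, cd
  2-simplices (4): abc, abd, acd, bcd

Hence C_0 ≅ Z^4, C_1 ≅ Z^6, C_2 ≅ Z^4.

The boundary map ∂_1: C_1 → C_0 sends each edge [p,q] (with p < q) to q − p. For instance
  ∂bd = d − b.
This gives a 4×6 integer matrix of rank 3; reducing to Smith normal form yields diagonal entries (1,1,1).

Boundary ∂_2: C_2 → C_1 acts by ∂[p,q,r] = [q,r] − [p,r] + [p,q]. For instance
  ∂bcd = cd − bd + bc,
  ∂abc = bc − ac + ab.
As a 6×4 matrix over Z this has rank 3, with invariant factors (1,1,1).

Reading off H_k = ker ∂_k / im ∂_{k+1}:

  H_0: rank C_0 − rank ∂_1 = 4 − 3 = 1, and the invariant factors of ∂_1 are all 1, so H_0 ≅ Z.
  H_1: rank ker ∂_1 − rank ∂_2 = (6 − 3) − 3 = 0, and the invariant factors of ∂_2 are all 1, so H_1 ≅ 0.
  H_2: rank ker ∂_2 − rank ∂_3 = (4 − 3) − 0 = 1, and there is no ∂_3, so H_2 ≅ Z.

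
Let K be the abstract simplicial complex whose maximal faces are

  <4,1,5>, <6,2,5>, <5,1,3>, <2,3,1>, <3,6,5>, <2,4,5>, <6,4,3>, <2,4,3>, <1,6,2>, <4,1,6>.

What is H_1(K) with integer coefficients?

We work with the vertex ordering 1 < 2 < 3 < 4 < 5 < 6. The simplices of K, each written with vertices in increasing order, are:

  0-simplices (6): [1], [2], [3], [4], [5], [6]
  1-simplices (15): [1,2], [1,3], [1,4], [1,5], [1,6], [2,3], [2,4], [2,5], [2,6], [3,4], [3,5], [3,6], [4,5], [4,6], [5,6]
  2-simplices (10): [1,2,3], [1,2,6], [1,3,5], [1,4,5], [1,4,6], [2,3,4], [2,4,5], [2,5,6], [3,4,6], [3,5,6]

Hence C_0 ≅ Z^6, C_1 ≅ Z^15, C_2 ≅ Z^10.

Boundary ∂_1: C_1 → C_0 sends each edge [p,q] (with p < q) to q − p. For instance
  ∂[5,6] = [6] − [5].
This gives a 6×15 integer matrix of rank 5; reducing to Smith normal form yields diagonal entries (1,1,1,1,1).

Boundary ∂_2: C_2 → C_1 maps a triangle to the signed sum of its edges. For instance
  ∂[2,4,5] = [4,5] − [2,5] + [2,4],
  ∂[1,4,5] = [4,5] − [1,5] + [1,4].
The 15×10 boundary matrix has rank 10 and Smith normal form diag(1,1,1,1,1,1,1,1,1,2).

Computing H_k = (kernel of ∂_k) / (image of ∂_{k+1}):

  H_1: rank ker ∂_1 − rank ∂_2 = (15 − 5) − 10 = 0, and ∂_2 has invariant factor 2 > 1, so H_1 ≅ Z/2Z.

(K is a triangulation of the real projective plane RP^2.)

H_1 = Z/2Z.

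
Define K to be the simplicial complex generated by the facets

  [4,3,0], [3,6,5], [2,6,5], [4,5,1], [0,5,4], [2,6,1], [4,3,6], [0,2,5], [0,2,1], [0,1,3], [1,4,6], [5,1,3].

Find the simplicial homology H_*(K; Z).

H_0 = Z,  H_1 = Z/2,  H_2 = 0.

We work with the vertex ordering 0 < 1 < 2 < 3 < 4 < 5 < 6. The simplices of K, each written with vertices in increasing order, are:

  0-simplices (7): [0], [1], [2], [3], [4], [5], [6]
  1-simplices (18): [0,1], [0,2], [0,3], [0,4], [0,5], [1,2], [1,3], [1,4], [1,5], [1,6], [2,5], [2,6], [3,4], [3,5], [3,6], [4,5], [4,6], [5,6]
  2-simplices (12): [0,1,2], [0,1,3], [0,2,5], [0,3,4], [0,4,5], [1,2,6], [1,3,5], [1,4,5], [1,4,6], [2,5,6], [3,4,6], [3,5,6]

Hence C_0 ≅ Z^7, C_1 ≅ Z^18, C_2 ≅ Z^12.

∂_1: C_1 → C_0 is given by ∂[p,q] = [q] − [p]. For instance
  ∂[4,5] = [5] − [4].
As a 7×18 matrix over Z this has rank 6, with invariant factors (1,1,1,1,1,1).

∂_2: C_2 → C_1 sends each 2-simplex [p,q,r] to [q,r] − [p,r] + [p,q]. For instance
  ∂[1,3,5] = [3,5] − [1,5] + [1,3],
  ∂[0,3,4] = [3,4] − [0,4] + [0,3].
This gives a 18×12 integer matrix of rank 12; reducing to Smith normal form yields diagonal entries (1,1,1,1,1,1,1,1,1,1,1,2).

Now H_k = ker ∂_k / im ∂_{k+1}, so:

  H_0: rank C_0 − rank ∂_1 = 7 − 6 = 1, and the invariant factors of ∂_1 are all 1, so H_0 ≅ Z.
  H_1: rank ker ∂_1 − rank ∂_2 = (18 − 6) − 12 = 0, and ∂_2 has invariant factor 2 > 1, so H_1 ≅ Z/2.
  H_2: rank ker ∂_2 − rank ∂_3 = (12 − 12) − 0 = 0, and there is no ∂_3, so H_2 ≅ 0.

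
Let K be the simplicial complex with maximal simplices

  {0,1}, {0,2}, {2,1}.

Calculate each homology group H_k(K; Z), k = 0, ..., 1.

H_0 = Z,  H_1 = Z.

Order the vertices as 0 < 1 < 2. Listing each simplex with vertices in this order, K has dimension 1 with simplices:

  0-simplices (3): [0], [1], [2]
  1-simplices (3): [0,1], [0,2], [1,2]

Hence C_0 ≅ Z^3, C_1 ≅ Z^3.

Boundary ∂_1: C_1 → C_0 maps an edge to its endpoints' difference, ∂[p,q] = q − p. For instance
  ∂[0,1] = [1] − [0].
This gives a 3×3 integer matrix of rank 2; reducing to Smith normal form yields diagonal entries (1,1).

From H_k ≅ ker(∂_k) / im(∂_{k+1}) we obtain:

  H_0: rank C_0 − rank ∂_1 = 3 − 2 = 1, and the invariant factors of ∂_1 are all 1, so H_0 ≅ Z.
  H_1: rank ker ∂_1 − rank ∂_2 = (3 − 2) − 0 = 1, and there is no ∂_2, so H_1 ≅ Z.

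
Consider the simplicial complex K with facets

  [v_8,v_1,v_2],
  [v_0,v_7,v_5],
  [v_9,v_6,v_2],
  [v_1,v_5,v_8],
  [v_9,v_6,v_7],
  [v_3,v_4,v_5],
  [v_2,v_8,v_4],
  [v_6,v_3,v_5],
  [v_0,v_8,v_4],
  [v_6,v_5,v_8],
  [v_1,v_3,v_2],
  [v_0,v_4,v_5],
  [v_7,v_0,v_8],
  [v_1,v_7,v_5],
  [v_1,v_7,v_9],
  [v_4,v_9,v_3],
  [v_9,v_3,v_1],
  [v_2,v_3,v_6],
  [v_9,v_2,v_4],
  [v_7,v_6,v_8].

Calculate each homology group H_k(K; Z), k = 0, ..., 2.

H_0 = Z,  H_1 = Z ⊕ Z/2,  H_2 = 0.

Order the vertices as v_0 < v_1 < v_2 < v_3 < v_4 < v_5 < v_6 < v_7 < v_8 < v_9. Listing each simplex with vertices in this order, K has dimension 2 with simplices:

  0-simplices (10): [v_0], [v_1], [v_2], [v_3], [v_4], [v_5], [v_6], [v_7], [v_8], [v_9]
  1-simplices (30): (30 of them)
  2-simplices (20): (20 of them)

giving chain groups C_0 ≅ Z^10, C_1 ≅ Z^30, C_2 ≅ Z^20.

The boundary map ∂_1: C_1 → C_0 maps an edge to its endpoints' difference, ∂[p,q] = q − p. For instance
  ∂[v_1,v_9] = [v_9] − [v_1].
As a 10×30 matrix over Z this has rank 9, with invariant factors (1,1,1,1,1,1,1,1,1).

The boundary map ∂_2: C_2 → C_1 sends each 2-simplex [p,q,r] to [q,r] − [p,r] + [p,q]. For instance
  ∂[v_3,v_4,v_5] = [v_4,v_5] − [v_3,v_5] + [v_3,v_4],
  ∂[v_0,v_7,v_8] = [v_7,v_8] − [v_0,v_8] + [v_0,v_7].
The 30×20 boundary matrix has rank 20 and Smith normal form diag(1,1,1,1,1,1,1,1,1,1,1,1,1,1,1,1,1,1,1,2).

Now H_k = ker ∂_k / im ∂_{k+1}, so:

  H_0: rank C_0 − rank ∂_1 = 10 − 9 = 1, and the invariant factors of ∂_1 are all 1, so H_0 = Z.
  H_1: rank ker ∂_1 − rank ∂_2 = (30 − 9) − 20 = 1, and ∂_2 has invariant factor 2 > 1, so H_1 = Z ⊕ Z/2.
  H_2: rank ker ∂_2 − rank ∂_3 = (20 − 20) − 0 = 0, and there is no ∂_3, so H_2 = 0.

As a check, the Euler characteristic is 10 − 30 + 20 = 0, which agrees with 1 − 1 + 0 = 0.
(K is a triangulation of the Klein bottle.)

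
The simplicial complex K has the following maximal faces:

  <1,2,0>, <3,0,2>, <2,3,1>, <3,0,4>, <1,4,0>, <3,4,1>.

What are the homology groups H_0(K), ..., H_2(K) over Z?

H_0 ≅ Z,  H_1 = 0,  H_2 ≅ Z.

We work with the vertex ordering 0 < 1 < 2 < 3 < 4. The simplices of K, each written with vertices in increasing order, are:

  0-simplices (5): [0], [1], [2], [3], [4]
  1-simplices (9): [0,1], [0,2], [0,3], [0,4], [1,2], [1,3], [1,4], [2,3], [3,4]
  2-simplices (6): [0,1,2], [0,1,4], [0,2,3], [0,3,4], [1,2,3], [1,3,4]

Hence C_0 ≅ Z^5, C_1 ≅ Z^9, C_2 ≅ Z^6.

Boundary ∂_1: C_1 → C_0 sends each edge [p,q] (with p < q) to q − p. For instance
  ∂[2,3] = [3] − [2].
As a 5×9 matrix over Z this has rank 4, with invariant factors (1,1,1,1).

∂_2: C_2 → C_1 sends each 2-simplex [p,q,r] to [q,r] − [p,r] + [p,q]. For instance
  ∂[0,1,4] = [1,4] − [0,4] + [0,1],
  ∂[1,2,3] = [2,3] − [1,3] + [1,2].
The resulting 9×6 matrix has rank 5, and its Smith normal form has invariant factors (1,1,1,1,1).

From H_k ≅ ker(∂_k) / im(∂_{k+1}) we obtain:

  H_0: rank C_0 − rank ∂_1 = 5 − 4 = 1, and the invariant factors of ∂_1 are all 1, so H_0 ≅ Z.
  H_1: rank ker ∂_1 − rank ∂_2 = (9 − 4) − 5 = 0, and the invariant factors of ∂_2 are all 1, so H_1 ≅ 0.
  H_2: rank ker ∂_2 − rank ∂_3 = (6 − 5) − 0 = 1, and there is no ∂_3, so H_2 ≅ Z.

As a check, the Euler characteristic is 5 − 9 + 6 = 2, which agrees with 1 − 0 + 1 = 2.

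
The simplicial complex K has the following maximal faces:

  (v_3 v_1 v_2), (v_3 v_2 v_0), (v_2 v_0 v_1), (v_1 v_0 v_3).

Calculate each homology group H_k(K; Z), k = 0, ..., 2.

Take the total order v_0 < v_1 < v_2 < v_3 on the vertex set. Then K (dimension 2) consists of the simplices:

  0-simplices (4): [v_0], [v_1], [v_2], [v_3]
  1-simplices (6): [v_0,v_1], [v_0,v_2], [v_0,v_3], [v_1,v_2], [v_1,v_3], [v_2,v_3]
  2-simplices (4): [v_0,v_1,v_2], [v_0,v_1,v_3], [v_0,v_2,v_3], [v_1,v_2,v_3]

so the chain groups are C_0 ≅ Z^4, C_1 ≅ Z^6, C_2 ≅ Z^4.

∂_1: C_1 → C_0 sends each edge [p,q] (with p < q) to q − p. For instance
  ∂[v_0,v_3] = [v_3] − [v_0].
As a 4×6 matrix over Z this has rank 3, with invariant factors (1,1,1).

Boundary ∂_2: C_2 → C_1 sends each 2-simplex [p,q,r] to [q,r] − [p,r] + [p,q]. For instance
  ∂[v_0,v_2,v_3] = [v_2,v_3] − [v_0,v_3] + [v_0,v_2],
  ∂[v_1,v_2,v_3] = [v_2,v_3] − [v_1,v_3] + [v_1,v_2].
The resulting 6×4 matrix has rank 3, and its Smith normal form has invariant factors (1,1,1).

Now H_k = ker ∂_k / im ∂_{k+1}, so:

  H_0: rank C_0 − rank ∂_1 = 4 − 3 = 1, and the invariant factors of ∂_1 are all 1, so H_0 = Z.
  H_1: rank ker ∂_1 − rank ∂_2 = (6 − 3) − 3 = 0, and the invariant factors of ∂_2 are all 1, so H_1 = 0.
  H_2: rank ker ∂_2 − rank ∂_3 = (4 − 3) − 0 = 1, and there is no ∂_3, so H_2 = Z.

(K is a triangulation of the 2-sphere S^2.)

H_0 ≅ Z,  H_1 = 0,  H_2 ≅ Z.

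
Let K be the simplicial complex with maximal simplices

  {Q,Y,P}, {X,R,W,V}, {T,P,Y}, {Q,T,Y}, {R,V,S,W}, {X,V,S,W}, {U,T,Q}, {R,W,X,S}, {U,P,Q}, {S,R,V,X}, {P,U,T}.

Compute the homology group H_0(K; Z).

Order the vertices as P < Q < R < S < T < U < V < W < X < Y. Listing each simplex with vertices in this order, K has dimension 3 with simplices:

  0-simplices (10): P, Q, R, S, T, U, V, W, X, Y
  1-simplices (19): PQ, PT, PU, PY, QT, QU, QY, RS, RV, RW, RX, SV, SW, SX, TU, TY, VW, VX, WX
  2-simplices (16): PQU, PQY, PTU, PTY, QTU, QTY, RSV, RSW, RSX, RVW, RVX, RWX, SVW, SVX, SWX, VWX
  3-simplices (5): RSVW, RSVX, RSWX, RVWX, SVWX

Hence C_0 ≅ Z^10, C_1 ≅ Z^19, C_2 ≅ Z^16, C_3 ≅ Z^5.

The boundary map ∂_1: C_1 → C_0 maps an edge to its endpoints' difference, ∂[p,q] = q − p. For instance
  ∂SV = V − S.
The 10×19 boundary matrix has rank 8 and Smith normal form diag(1,1,1,1,1,1,1,1).

Boundary ∂_2: C_2 → C_1 maps a triangle to the signed sum of its edges. For instance
  ∂QTU = TU − QU + QT,
  ∂RSW = SW − RW + RS.
The 19×16 boundary matrix has rank 11 and Smith normal form diag(1,1,1,1,1,1,1,1,1,1,1).

Boundary ∂_3: C_3 → C_2 sends each 3-simplex σ to the alternating sum Σ_i (−1)^i (σ with its i-th vertex removed). For instance
  ∂RSVW = SVW − RVW + RSW − RSV,
  ∂RVWX = VWX − RWX + RVX − RVW.
As a 16×5 matrix over Z this has rank 4, with invariant factors (1,1,1,1).

Computing H_k = (kernel of ∂_k) / (image of ∂_{k+1}):

  H_0: rank C_0 − rank ∂_1 = 10 − 8 = 2, and the invariant factors of ∂_1 are all 1, so H_0 ≅ Z^2.

H_0 ≅ Z^2.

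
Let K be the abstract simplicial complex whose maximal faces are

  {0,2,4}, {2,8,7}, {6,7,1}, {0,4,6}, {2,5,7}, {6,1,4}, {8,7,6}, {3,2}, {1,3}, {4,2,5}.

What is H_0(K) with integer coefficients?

We work with the vertex ordering 0 < 1 < 2 < 3 < 4 < 5 < 6 < 7 < 8. The simplices of K, each written with vertices in increasing order, are:

  0-simplices (9): [0], [1], [2], [3], [4], [5], [6], [7], [8]
  1-simplices (18): [0,2], [0,4], [0,6], [1,3], [1,4], [1,6], [1,7], [2,3], [2,4], [2,5], [2,7], [2,8], [4,5], [4,6], [5,7], [6,7], [6,8], [7,8]
  2-simplices (8): [0,2,4], [0,4,6], [1,4,6], [1,6,7], [2,4,5], [2,5,7], [2,7,8], [6,7,8]

Hence C_0 ≅ Z^9, C_1 ≅ Z^18, C_2 ≅ Z^8.

Boundary ∂_1: C_1 → C_0 maps an edge to its endpoints' difference, ∂[p,q] = q − p. For instance
  ∂[0,4] = [4] − [0].
As a 9×18 matrix over Z this has rank 8, with invariant factors (1,1,1,1,1,1,1,1).

∂_2: C_2 → C_1 maps a triangle to the signed sum of its edges. For instance
  ∂[1,4,6] = [4,6] − [1,6] + [1,4],
  ∂[2,4,5] = [4,5] − [2,5] + [2,4].
The 18×8 boundary matrix has rank 8 and Smith normal form diag(1,1,1,1,1,1,1,1).

From H_k ≅ ker(∂_k) / im(∂_{k+1}) we obtain:

  H_0: rank C_0 − rank ∂_1 = 9 − 8 = 1, and the invariant factors of ∂_1 are all 1, so H_0 ≅ Z.

H_0 ≅ Z.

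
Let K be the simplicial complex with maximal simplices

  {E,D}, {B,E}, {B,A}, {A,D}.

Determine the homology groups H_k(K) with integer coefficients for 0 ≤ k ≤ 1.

Fix the vertex order A < B < D < E and write every simplex with vertices in increasing order. Then dim K = 1 and the simplices of K are:

  0-simplices (4): A, B, D, E
  1-simplices (4): AB, AD, BE, DE

Hence C_0 ≅ Z^4, C_1 ≅ Z^4.

Boundary ∂_1: C_1 → C_0 is given by ∂[p,q] = [q] − [p].
The resulting 4×4 matrix has rank 3, and its Smith normal form has invariant factors (1,1,1).

Computing H_k = (kernel of ∂_k) / (image of ∂_{k+1}):

  H_0: rank C_0 − rank ∂_1 = 4 − 3 = 1, and the invariant factors of ∂_1 are all 1, so H_0 = Z.
  H_1: rank ker ∂_1 − rank ∂_2 = (4 − 3) − 0 = 1, and there is no ∂_2, so H_1 = Z.

(K is a triangulation of the circle S^1.)

H_0 ≅ Z,  H_1 ≅ Z.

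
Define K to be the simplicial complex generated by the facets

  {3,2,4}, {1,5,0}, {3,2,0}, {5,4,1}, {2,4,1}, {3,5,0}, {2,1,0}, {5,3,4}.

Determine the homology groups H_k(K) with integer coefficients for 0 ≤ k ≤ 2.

Order the vertices as 0 < 1 < 2 < 3 < 4 < 5. Listing each simplex with vertices in this order, K has dimension 2 with simplices:

  0-simplices (6): [0], [1], [2], [3], [4], [5]
  1-simplices (12): [0,1], [0,2], [0,3], [0,5], [1,2], [1,4], [1,5], [2,3], [2,4], [3,4], [3,5], [4,5]
  2-simplices (8): [0,1,2], [0,1,5], [0,2,3], [0,3,5], [1,2,4], [1,4,5], [2,3,4], [3,4,5]

giving chain groups C_0 ≅ Z^6, C_1 ≅ Z^12, C_2 ≅ Z^8.

Boundary ∂_1: C_1 → C_0 sends each edge [p,q] (with p < q) to q − p. For instance
  ∂[2,3] = [3] − [2].
This gives a 6×12 integer matrix of rank 5; reducing to Smith normal form yields diagonal entries (1,1,1,1,1).

∂_2: C_2 → C_1 acts by ∂[p,q,r] = [q,r] − [p,r] + [p,q]. For instance
  ∂[0,1,5] = [1,5] − [0,5] + [0,1],
  ∂[1,4,5] = [4,5] − [1,5] + [1,4].
The 12×8 boundary matrix has rank 7 and Smith normal form diag(1,1,1,1,1,1,1).

From H_k ≅ ker(∂_k) / im(∂_{k+1}) we obtain:

  H_0: rank C_0 − rank ∂_1 = 6 − 5 = 1, and the invariant factors of ∂_1 are all 1, so H_0 ≅ Z.
  H_1: rank ker ∂_1 − rank ∂_2 = (12 − 5) − 7 = 0, and the invariant factors of ∂_2 are all 1, so H_1 ≅ 0.
  H_2: rank ker ∂_2 − rank ∂_3 = (8 − 7) − 0 = 1, and there is no ∂_3, so H_2 ≅ Z.

(K is a triangulation of the 2-sphere S^2.)

H_0 ≅ Z,  H_1 = 0,  H_2 ≅ Z.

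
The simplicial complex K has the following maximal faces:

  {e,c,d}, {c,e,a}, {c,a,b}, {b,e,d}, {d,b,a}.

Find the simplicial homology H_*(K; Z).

K has 5 vertices, 10 edges, 5 triangles.
rank ∂_0 = 0, rank ∂_1 = 4 ⇒ b_0 = 5 − 0 − 4 = 1; all invariant factors of ∂_1 are 1 so no torsion. So H_0 ≅ Z.
rank ∂_1 = 4, rank ∂_2 = 5 ⇒ b_1 = 10 − 4 − 5 = 1; all invariant factors of ∂_2 are 1 so no torsion. So H_1 ≅ Z.
rank ∂_2 = 5, rank ∂_3 = 0 ⇒ b_2 = 5 − 5 − 0 = 0. So H_2 ≅ 0.

H_0 ≅ Z,  H_1 ≅ Z,  H_2 = 0.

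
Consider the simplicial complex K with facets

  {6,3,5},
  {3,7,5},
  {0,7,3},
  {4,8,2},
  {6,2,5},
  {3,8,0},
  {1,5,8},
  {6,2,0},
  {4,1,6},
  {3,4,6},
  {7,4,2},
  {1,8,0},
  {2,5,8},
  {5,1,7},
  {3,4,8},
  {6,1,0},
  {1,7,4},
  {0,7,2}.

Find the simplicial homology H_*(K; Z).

H_0 = Z,  H_1 = Z^2,  H_2 = Z.

We work with the vertex ordering 0 < 1 < 2 < 3 < 4 < 5 < 6 < 7 < 8. The simplices of K, each written with vertices in increasing order, are:

  0-simplices (9): [0], [1], [2], [3], [4], [5], [6], [7], [8]
  1-simplices (27): (27 of them)
  2-simplices (18): [0,1,6], [0,1,8], [0,2,6], [0,2,7], [0,3,7], [0,3,8], [1,4,6], [1,4,7], [1,5,7], [1,5,8], [2,4,7], [2,4,8], [2,5,6], [2,5,8], [3,4,6], [3,4,8], [3,5,6], [3,5,7]

giving chain groups C_0 ≅ Z^9, C_1 ≅ Z^27, C_2 ≅ Z^18.

Boundary ∂_1: C_1 → C_0 sends each edge [p,q] (with p < q) to q − p.
The resulting 9×27 matrix has rank 8, and its Smith normal form has invariant factors (1,1,1,1,1,1,1,1).

The boundary map ∂_2: C_2 → C_1 sends each 2-simplex [p,q,r] to [q,r] − [p,r] + [p,q]. For instance
  ∂[0,3,8] = [3,8] − [0,8] + [0,3],
  ∂[0,1,8] = [1,8] − [0,8] + [0,1].
As a 27×18 matrix over Z this has rank 17, with invariant factors (1,1,1,1,1,1,1,1,1,1,1,1,1,1,1,1,1).

From H_k ≅ ker(∂_k) / im(∂_{k+1}) we obtain:

  H_0: rank C_0 − rank ∂_1 = 9 − 8 = 1, and the invariant factors of ∂_1 are all 1, so H_0 ≅ Z.
  H_1: rank ker ∂_1 − rank ∂_2 = (27 − 8) − 17 = 2, and the invariant factors of ∂_2 are all 1, so H_1 ≅ Z^2.
  H_2: rank ker ∂_2 − rank ∂_3 = (18 − 17) − 0 = 1, and there is no ∂_3, so H_2 ≅ Z.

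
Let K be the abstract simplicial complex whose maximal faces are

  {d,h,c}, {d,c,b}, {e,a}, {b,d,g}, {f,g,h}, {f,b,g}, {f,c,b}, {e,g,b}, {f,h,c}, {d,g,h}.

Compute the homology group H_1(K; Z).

Fix the vertex order a < b < c < d < e < f < g < h and write every simplex with vertices in increasing order. Then dim K = 2 and the simplices of K are:

  0-simplices (8): a, b, c, d, e, f, g, h
  1-simplices (15): ae, bc, bd, be, bf, bg, cd, cf, ch, dg, dh, eg, fg, fh, gh
  2-simplices (9): bcd, bcf, bdg, beg, bfg, cdh, cfh, dgh, fgh

so the chain groups are C_0 ≅ Z^8, C_1 ≅ Z^15, C_2 ≅ Z^9.

∂_1: C_1 → C_0 maps an edge to its endpoints' difference, ∂[p,q] = q − p.
The resulting 8×15 matrix has rank 7, and its Smith normal form has invariant factors (1,1,1,1,1,1,1).

The boundary map ∂_2: C_2 → C_1 maps a triangle to the signed sum of its edges. For instance
  ∂bdg = dg − bg + bd,
  ∂dgh = gh − dh + dg.
This gives a 15×9 integer matrix of rank 8; reducing to Smith normal form yields diagonal entries (1,1,1,1,1,1,1,1).

From H_k ≅ ker(∂_k) / im(∂_{k+1}) we obtain:

  H_1: rank ker ∂_1 − rank ∂_2 = (15 − 7) − 8 = 0, and the invariant factors of ∂_2 are all 1, so H_1 = 0.

H_1 = 0.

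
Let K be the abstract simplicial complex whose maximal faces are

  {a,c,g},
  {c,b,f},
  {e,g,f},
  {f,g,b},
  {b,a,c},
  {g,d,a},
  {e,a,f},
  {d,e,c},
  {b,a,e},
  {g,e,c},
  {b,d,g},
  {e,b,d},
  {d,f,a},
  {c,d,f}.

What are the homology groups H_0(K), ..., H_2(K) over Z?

We work with the vertex ordering a < b < c < d < e < f < g. The simplices of K, each written with vertices in increasing order, are:

  0-simplices (7): a, b, c, d, e, f, g
  1-simplices (21): ab, ac, ad, ae, af, ag, bc, bd, be, bf, bg, cd, ce, cf, cg, de, df, dg, ef, eg, fg
  2-simplices (14): abc, abe, acg, adf, adg, aef, bcf, bde, bdg, bfg, cde, cdf, ceg, efg

giving chain groups C_0 ≅ Z^7, C_1 ≅ Z^21, C_2 ≅ Z^14.

∂_1: C_1 → C_0 is given by ∂[p,q] = [q] − [p].
As a 7×21 matrix over Z this has rank 6, with invariant factors (1,1,1,1,1,1).

Boundary ∂_2: C_2 → C_1 acts by ∂[p,q,r] = [q,r] − [p,r] + [p,q]. For instance
  ∂bdg = dg − bg + bd,
  ∂bcf = cf − bf + bc.
The 21×14 boundary matrix has rank 13 and Smith normal form diag(1,1,1,1,1,1,1,1,1,1,1,1,1).

Computing H_k = (kernel of ∂_k) / (image of ∂_{k+1}):

  H_0: rank C_0 − rank ∂_1 = 7 − 6 = 1, and the invariant factors of ∂_1 are all 1, so H_0 = Z.
  H_1: rank ker ∂_1 − rank ∂_2 = (21 − 6) − 13 = 2, and the invariant factors of ∂_2 are all 1, so H_1 = Z^2.
  H_2: rank ker ∂_2 − rank ∂_3 = (14 − 13) − 0 = 1, and there is no ∂_3, so H_2 = Z.

As a check, the Euler characteristic is 7 − 21 + 14 = 0, which agrees with 1 − 2 + 1 = 0.

H_0 = Z,  H_1 = Z^2,  H_2 = Z.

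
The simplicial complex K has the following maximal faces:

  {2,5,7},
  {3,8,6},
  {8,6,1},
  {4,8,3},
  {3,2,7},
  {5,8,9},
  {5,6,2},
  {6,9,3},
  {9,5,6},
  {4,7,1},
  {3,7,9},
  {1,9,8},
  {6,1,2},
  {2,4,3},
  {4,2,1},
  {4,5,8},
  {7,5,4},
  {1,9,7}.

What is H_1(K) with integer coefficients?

H_1 ≅ Z ⊕ Z/2Z.

Take the total order 1 < 2 < 3 < 4 < 5 < 6 < 7 < 8 < 9 on the vertex set. Then K (dimension 2) consists of the simplices:

  0-simplices (9): [1], [2], [3], [4], [5], [6], [7], [8], [9]
  1-simplices (27): (27 of them)
  2-simplices (18): [1,2,4], [1,2,6], [1,4,7], [1,6,8], [1,7,9], [1,8,9], [2,3,4], [2,3,7], [2,5,6], [2,5,7], [3,4,8], [3,6,8], [3,6,9], [3,7,9], [4,5,7], [4,5,8], [5,6,9], [5,8,9]

so the chain groups are C_0 ≅ Z^9, C_1 ≅ Z^27, C_2 ≅ Z^18.

Boundary ∂_1: C_1 → C_0 is given by ∂[p,q] = [q] − [p]. For instance
  ∂[1,7] = [7] − [1].
The 9×27 boundary matrix has rank 8 and Smith normal form diag(1,1,1,1,1,1,1,1).

Boundary ∂_2: C_2 → C_1 acts by ∂[p,q,r] = [q,r] − [p,r] + [p,q]. For instance
  ∂[2,3,4] = [3,4] − [2,4] + [2,3],
  ∂[1,7,9] = [7,9] − [1,9] + [1,7].
This gives a 27×18 integer matrix of rank 18; reducing to Smith normal form yields diagonal entries (1,1,1,1,1,1,1,1,1,1,1,1,1,1,1,1,1,2).

Computing H_k = (kernel of ∂_k) / (image of ∂_{k+1}):

  H_1: rank ker ∂_1 − rank ∂_2 = (27 − 8) − 18 = 1, and ∂_2 has invariant factor 2 > 1, so H_1 = Z ⊕ Z/2Z.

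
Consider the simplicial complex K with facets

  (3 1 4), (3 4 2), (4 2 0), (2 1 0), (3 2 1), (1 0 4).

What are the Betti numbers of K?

Order the vertices as 0 < 1 < 2 < 3 < 4. Listing each simplex with vertices in this order, K has dimension 2 with simplices:

  0-simplices (5): [0], [1], [2], [3], [4]
  1-simplices (9): [0,1], [0,2], [0,4], [1,2], [1,3], [1,4], [2,3], [2,4], [3,4]
  2-simplices (6): [0,1,2], [0,1,4], [0,2,4], [1,2,3], [1,3,4], [2,3,4]

Hence C_0 ≅ Z^5, C_1 ≅ Z^9, C_2 ≅ Z^6.

Boundary ∂_1: C_1 → C_0 is given by ∂[p,q] = [q] − [p]. For instance
  ∂[1,2] = [2] − [1].
As a 5×9 matrix over Z this has rank 4, with invariant factors (1,1,1,1).

The boundary map ∂_2: C_2 → C_1 acts by ∂[p,q,r] = [q,r] − [p,r] + [p,q]. For instance
  ∂[0,1,4] = [1,4] − [0,4] + [0,1],
  ∂[1,3,4] = [3,4] − [1,4] + [1,3].
As a 9×6 matrix over Z this has rank 5, with invariant factors (1,1,1,1,1).

From H_k ≅ ker(∂_k) / im(∂_{k+1}) we obtain:

  H_0: rank C_0 − rank ∂_1 = 5 − 4 = 1, and the invariant factors of ∂_1 are all 1, so H_0 = Z.
  H_1: rank ker ∂_1 − rank ∂_2 = (9 − 4) − 5 = 0, and the invariant factors of ∂_2 are all 1, so H_1 = 0.
  H_2: rank ker ∂_2 − rank ∂_3 = (6 − 5) − 0 = 1, and there is no ∂_3, so H_2 = Z.

(K is a triangulation of the 2-sphere S^2.)

Hence the Betti numbers are b_0 = 1, b_1 = 0, b_2 = 1.

b_0 = 1, b_1 = 0, b_2 = 1.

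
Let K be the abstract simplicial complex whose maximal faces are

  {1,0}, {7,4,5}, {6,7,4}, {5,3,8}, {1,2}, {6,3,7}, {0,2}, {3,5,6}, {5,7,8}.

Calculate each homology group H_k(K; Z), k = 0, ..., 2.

Order the vertices as 0 < 1 < 2 < 3 < 4 < 5 < 6 < 7 < 8. Listing each simplex with vertices in this order, K has dimension 2 with simplices:

  0-simplices (9): [0], [1], [2], [3], [4], [5], [6], [7], [8]
  1-simplices (15): [0,1], [0,2], [1,2], [3,5], [3,6], [3,7], [3,8], [4,5], [4,6], [4,7], [5,6], [5,7], [5,8], [6,7], [7,8]
  2-simplices (6): [3,5,6], [3,5,8], [3,6,7], [4,5,7], [4,6,7], [5,7,8]

giving chain groups C_0 ≅ Z^9, C_1 ≅ Z^15, C_2 ≅ Z^6.

∂_1: C_1 → C_0 sends each edge [p,q] (with p < q) to q − p. For instance
  ∂[4,7] = [7] − [4].
As a 9×15 matrix over Z this has rank 7, with invariant factors (1,1,1,1,1,1,1).

Boundary ∂_2: C_2 → C_1 acts by ∂[p,q,r] = [q,r] − [p,r] + [p,q]. For instance
  ∂[3,6,7] = [6,7] − [3,7] + [3,6],
  ∂[5,7,8] = [7,8] − [5,8] + [5,7].
This gives a 15×6 integer matrix of rank 6; reducing to Smith normal form yields diagonal entries (1,1,1,1,1,1).

Computing H_k = (kernel of ∂_k) / (image of ∂_{k+1}):

  H_0: rank C_0 − rank ∂_1 = 9 − 7 = 2, and the invariant factors of ∂_1 are all 1, so H_0 = Z^2.
  H_1: rank ker ∂_1 − rank ∂_2 = (15 − 7) − 6 = 2, and the invariant factors of ∂_2 are all 1, so H_1 = Z^2.
  H_2: rank ker ∂_2 − rank ∂_3 = (6 − 6) − 0 = 0, and there is no ∂_3, so H_2 = 0.

H_0 = Z^2,  H_1 = Z^2,  H_2 = 0.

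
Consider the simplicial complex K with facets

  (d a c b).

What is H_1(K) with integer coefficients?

Fix the vertex order a < b < c < d and write every simplex with vertices in increasing order. Then dim K = 3 and the simplices of K are:

  0-simplices (4): a, b, c, d
  1-simplices (6): ab, ac, ad, bc, bd, cd
  2-simplices (4): abc, abd, acd, bcd
  3-simplices (1): abcd

Hence C_0 ≅ Z^4, C_1 ≅ Z^6, C_2 ≅ Z^4, C_3 ≅ Z^1.

Boundary ∂_1: C_1 → C_0 maps an edge to its endpoints' difference, ∂[p,q] = q − p.
The resulting 4×6 matrix has rank 3, and its Smith normal form has invariant factors (1,1,1).

∂_2: C_2 → C_1 sends each 2-simplex [p,q,r] to [q,r] − [p,r] + [p,q]. For instance
  ∂bcd = cd − bd + bc,
  ∂abc = bc − ac + ab.
As a 6×4 matrix over Z this has rank 3, with invariant factors (1,1,1).

The boundary map ∂_3: C_3 → C_2 sends each 3-simplex σ to the alternating sum Σ_i (−1)^i (σ with its i-th vertex removed). For instance
  ∂abcd = bcd − acd + abd − abc.
The 4×1 boundary matrix has rank 1 and Smith normal form diag(1).

From H_k ≅ ker(∂_k) / im(∂_{k+1}) we obtain:

  H_1: rank ker ∂_1 − rank ∂_2 = (6 − 3) − 3 = 0, and the invariant factors of ∂_2 are all 1, so H_1 = 0.

H_1 = 0.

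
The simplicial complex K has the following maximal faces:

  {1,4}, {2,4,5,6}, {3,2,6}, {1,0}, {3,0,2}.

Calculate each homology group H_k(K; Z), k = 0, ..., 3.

H_0 = Z,  H_1 = Z,  H_2 = 0,  H_3 = 0.

Take the total order 0 < 1 < 2 < 3 < 4 < 5 < 6 on the vertex set. Then K (dimension 3) consists of the simplices:

  0-simplices (7): [0], [1], [2], [3], [4], [5], [6]
  1-simplices (12): [0,1], [0,2], [0,3], [1,4], [2,3], [2,4], [2,5], [2,6], [3,6], [4,5], [4,6], [5,6]
  2-simplices (6): [0,2,3], [2,3,6], [2,4,5], [2,4,6], [2,5,6], [4,5,6]
  3-simplices (1): [2,4,5,6]

giving chain groups C_0 ≅ Z^7, C_1 ≅ Z^12, C_2 ≅ Z^6, C_3 ≅ Z^1.

∂_1: C_1 → C_0 is given by ∂[p,q] = [q] − [p]. For instance
  ∂[3,6] = [6] − [3].
This gives a 7×12 integer matrix of rank 6; reducing to Smith normal form yields diagonal entries (1,1,1,1,1,1).

The boundary map ∂_2: C_2 → C_1 sends each 2-simplex [p,q,r] to [q,r] − [p,r] + [p,q]. For instance
  ∂[2,5,6] = [5,6] − [2,6] + [2,5],
  ∂[2,3,6] = [3,6] − [2,6] + [2,3].
As a 12×6 matrix over Z this has rank 5, with invariant factors (1,1,1,1,1).

Boundary ∂_3: C_3 → C_2 sends each 3-simplex σ to the alternating sum Σ_i (−1)^i (σ with its i-th vertex removed). For instance
  ∂[2,4,5,6] = [4,5,6] − [2,5,6] + [2,4,6] − [2,4,5].
This gives a 6×1 integer matrix of rank 1; reducing to Smith normal form yields diagonal entries (1).

From H_k ≅ ker(∂_k) / im(∂_{k+1}) we obtain:

  H_0: rank C_0 − rank ∂_1 = 7 − 6 = 1, and the invariant factors of ∂_1 are all 1, so H_0 ≅ Z.
  H_1: rank ker ∂_1 − rank ∂_2 = (12 − 6) − 5 = 1, and the invariant factors of ∂_2 are all 1, so H_1 ≅ Z.
  H_2: rank ker ∂_2 − rank ∂_3 = (6 − 5) − 1 = 0, and the invariant factors of ∂_3 are all 1, so H_2 ≅ 0.
  H_3: rank ker ∂_3 − rank ∂_4 = (1 − 1) − 0 = 0, and there is no ∂_4, so H_3 ≅ 0.

As a check, the Euler characteristic is 7 − 12 + 6 − 1 = 0, which agrees with 1 − 1 + 0 − 0 = 0.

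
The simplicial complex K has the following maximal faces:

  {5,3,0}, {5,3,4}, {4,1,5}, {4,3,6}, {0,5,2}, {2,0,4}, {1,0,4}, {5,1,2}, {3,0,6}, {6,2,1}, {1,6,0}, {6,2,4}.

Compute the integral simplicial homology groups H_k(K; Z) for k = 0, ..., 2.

H_0 = Z,  H_1 = Z_2,  H_2 = 0.

Fix the vertex order 0 < 1 < 2 < 3 < 4 < 5 < 6 and write every simplex with vertices in increasing order. Then dim K = 2 and the simplices of K are:

  0-simplices (7): [0], [1], [2], [3], [4], [5], [6]
  1-simplices (18): [0,1], [0,2], [0,3], [0,4], [0,5], [0,6], [1,2], [1,4], [1,5], [1,6], [2,4], [2,5], [2,6], [3,4], [3,5], [3,6], [4,5], [4,6]
  2-simplices (12): [0,1,4], [0,1,6], [0,2,4], [0,2,5], [0,3,5], [0,3,6], [1,2,5], [1,2,6], [1,4,5], [2,4,6], [3,4,5], [3,4,6]

so the chain groups are C_0 ≅ Z^7, C_1 ≅ Z^18, C_2 ≅ Z^12.

Boundary ∂_1: C_1 → C_0 sends each edge [p,q] (with p < q) to q − p. For instance
  ∂[3,6] = [6] − [3].
The resulting 7×18 matrix has rank 6, and its Smith normal form has invariant factors (1,1,1,1,1,1).

∂_2: C_2 → C_1 acts by ∂[p,q,r] = [q,r] − [p,r] + [p,q]. For instance
  ∂[0,1,4] = [1,4] − [0,4] + [0,1],
  ∂[1,2,5] = [2,5] − [1,5] + [1,2].
As a 18×12 matrix over Z this has rank 12, with invariant factors (1,1,1,1,1,1,1,1,1,1,1,2).

Now H_k = ker ∂_k / im ∂_{k+1}, so:

  H_0: rank C_0 − rank ∂_1 = 7 − 6 = 1, and the invariant factors of ∂_1 are all 1, so H_0 ≅ Z.
  H_1: rank ker ∂_1 − rank ∂_2 = (18 − 6) − 12 = 0, and ∂_2 has invariant factor 2 > 1, so H_1 ≅ Z_2.
  H_2: rank ker ∂_2 − rank ∂_3 = (12 − 12) − 0 = 0, and there is no ∂_3, so H_2 ≅ 0.

(K is a triangulation of the real projective plane RP^2.)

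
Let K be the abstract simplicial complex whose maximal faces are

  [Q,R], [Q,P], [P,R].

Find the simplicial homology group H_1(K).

H_1 ≅ Z.

Take the total order P < Q < R on the vertex set. Then K (dimension 1) consists of the simplices:

  0-simplices (3): P, Q, R
  1-simplices (3): PQ, PR, QR

so the chain groups are C_0 ≅ Z^3, C_1 ≅ Z^3.

The boundary map ∂_1: C_1 → C_0 sends each edge [p,q] (with p < q) to q − p.
The 3×3 boundary matrix has rank 2 and Smith normal form diag(1,1).

Now H_k = ker ∂_k / im ∂_{k+1}, so:

  H_1: rank ker ∂_1 − rank ∂_2 = (3 − 2) − 0 = 1, and there is no ∂_2, so H_1 = Z.

(K is a triangulation of the circle S^1.)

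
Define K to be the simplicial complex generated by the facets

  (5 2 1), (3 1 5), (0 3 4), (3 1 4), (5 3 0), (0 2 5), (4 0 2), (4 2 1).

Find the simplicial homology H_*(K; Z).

H_0 ≅ Z,  H_1 = 0,  H_2 ≅ Z.

K has 6 vertices, 12 edges, 8 triangles.
rank ∂_0 = 0, rank ∂_1 = 5 ⇒ b_0 = 6 − 0 − 5 = 1; all invariant factors of ∂_1 are 1 so no torsion. So H_0 = Z.
rank ∂_1 = 5, rank ∂_2 = 7 ⇒ b_1 = 12 − 5 − 7 = 0; all invariant factors of ∂_2 are 1 so no torsion. So H_1 = 0.
rank ∂_2 = 7, rank ∂_3 = 0 ⇒ b_2 = 8 − 7 − 0 = 1. So H_2 = Z.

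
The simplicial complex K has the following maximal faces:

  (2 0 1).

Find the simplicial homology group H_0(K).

H_0 ≅ Z.

Take the total order 0 < 1 < 2 on the vertex set. Then K (dimension 2) consists of the simplices:

  0-simplices (3): [0], [1], [2]
  1-simplices (3): [0,1], [0,2], [1,2]
  2-simplices (1): [0,1,2]

Hence C_0 ≅ Z^3, C_1 ≅ Z^3, C_2 ≅ Z^1.

Boundary ∂_1: C_1 → C_0 is given by ∂[p,q] = [q] − [p]. For instance
  ∂[1,2] = [2] − [1].
This gives a 3×3 integer matrix of rank 2; reducing to Smith normal form yields diagonal entries (1,1).

The boundary map ∂_2: C_2 → C_1 sends each 2-simplex [p,q,r] to [q,r] − [p,r] + [p,q]. For instance
  ∂[0,1,2] = [1,2] − [0,2] + [0,1].
As a 3×1 matrix over Z this has rank 1, with invariant factors (1).

Reading off H_k = ker ∂_k / im ∂_{k+1}:

  H_0: rank C_0 − rank ∂_1 = 3 − 2 = 1, and the invariant factors of ∂_1 are all 1, so H_0 ≅ Z.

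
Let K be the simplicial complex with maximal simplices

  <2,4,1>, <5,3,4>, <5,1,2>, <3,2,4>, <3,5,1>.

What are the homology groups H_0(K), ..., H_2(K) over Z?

Take the total order 1 < 2 < 3 < 4 < 5 on the vertex set. Then K (dimension 2) consists of the simplices:

  0-simplices (5): [1], [2], [3], [4], [5]
  1-simplices (10): [1,2], [1,3], [1,4], [1,5], [2,3], [2,4], [2,5], [3,4], [3,5], [4,5]
  2-simplices (5): [1,2,4], [1,2,5], [1,3,5], [2,3,4], [3,4,5]

so the chain groups are C_0 ≅ Z^5, C_1 ≅ Z^10, C_2 ≅ Z^5.

∂_1: C_1 → C_0 sends each edge [p,q] (with p < q) to q − p.
As a 5×10 matrix over Z this has rank 4, with invariant factors (1,1,1,1).

The boundary map ∂_2: C_2 → C_1 sends each 2-simplex [p,q,r] to [q,r] − [p,r] + [p,q]. For instance
  ∂[3,4,5] = [4,5] − [3,5] + [3,4],
  ∂[2,3,4] = [3,4] − [2,4] + [2,3].
This gives a 10×5 integer matrix of rank 5; reducing to Smith normal form yields diagonal entries (1,1,1,1,1).

Computing H_k = (kernel of ∂_k) / (image of ∂_{k+1}):

  H_0: rank C_0 − rank ∂_1 = 5 − 4 = 1, and the invariant factors of ∂_1 are all 1, so H_0 ≅ Z.
  H_1: rank ker ∂_1 − rank ∂_2 = (10 − 4) − 5 = 1, and the invariant factors of ∂_2 are all 1, so H_1 ≅ Z.
  H_2: rank ker ∂_2 − rank ∂_3 = (5 − 5) − 0 = 0, and there is no ∂_3, so H_2 ≅ 0.

H_0 = Z,  H_1 = Z,  H_2 = 0.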